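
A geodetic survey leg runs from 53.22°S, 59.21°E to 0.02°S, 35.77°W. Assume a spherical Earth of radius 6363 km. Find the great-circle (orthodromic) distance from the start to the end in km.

10324 km

Haversine: a = sin²(Δφ/2)+cos φ₁ cos φ₂ sin²(Δλ/2) = 0.52585;  σ = 2·atan2(√a,√(1−a))
σ = 92.963° → d = Rσ = 6363·1.62252 = 10324 km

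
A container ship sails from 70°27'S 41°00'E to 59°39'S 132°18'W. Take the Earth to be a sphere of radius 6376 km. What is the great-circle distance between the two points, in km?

5543 km

Haversine: a = sin²(Δφ/2)+cos φ₁ cos φ₂ sin²(Δλ/2) = 0.17736;  σ = 2·atan2(√a,√(1−a))
σ = 49.813° → d = Rσ = 6376·0.86941 = 5543 km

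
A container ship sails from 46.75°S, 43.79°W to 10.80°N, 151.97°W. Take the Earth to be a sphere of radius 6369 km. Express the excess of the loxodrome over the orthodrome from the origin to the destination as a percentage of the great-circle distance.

Great circle: σ = 1.9246 rad → d_gc = Rσ = 12257.8 km
Rhumb: Δφ = +1.0044, Δλ = -1.8881, Δψ = +1.1149, q = Δφ/Δψ = 0.9009 → d_rh = R√(Δφ²+q²Δλ²) = 12581.9 km
Excess = (12581.9 − 12257.8) / 12257.8 = 324.1 / 12257.8 = 2.64% ≈ 2.6%

2.6%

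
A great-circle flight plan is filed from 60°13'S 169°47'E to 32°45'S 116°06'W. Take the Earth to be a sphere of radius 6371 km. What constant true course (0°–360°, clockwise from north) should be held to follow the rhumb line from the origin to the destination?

Meridional parts: M(φ₁)=-1.3245, M(φ₂)=-0.6055 → ΔM = +0.7190;  Δλ = +1.2936 rad
tan C = Δλ / ΔM = +1.7991 → C = 60.93°

60.9°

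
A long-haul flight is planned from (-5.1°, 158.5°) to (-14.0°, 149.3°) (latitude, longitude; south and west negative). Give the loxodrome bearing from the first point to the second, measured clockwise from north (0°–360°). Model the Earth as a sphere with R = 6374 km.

Meridional parts: M(φ₁)=-0.0891, M(φ₂)=-0.2468 → ΔM = -0.1577;  Δλ = -0.1606 rad
tan C = Δλ / ΔM = +1.0183 → C = 225.52°

225.5°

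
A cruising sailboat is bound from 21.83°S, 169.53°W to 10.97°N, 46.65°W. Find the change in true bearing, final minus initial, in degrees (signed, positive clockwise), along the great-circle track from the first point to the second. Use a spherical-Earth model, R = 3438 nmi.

Initial bearing θ₁ = atan2(sin Δλ cos φ₂, cos φ₁ sin φ₂ − sin φ₁ cos φ₂ cos Δλ) = 91.50°
Final bearing θ₂ = (initial bearing from the destination back to the start) + 180° = 70.95°
Δθ = θ₂ − θ₁ = -20.5°

-20.5°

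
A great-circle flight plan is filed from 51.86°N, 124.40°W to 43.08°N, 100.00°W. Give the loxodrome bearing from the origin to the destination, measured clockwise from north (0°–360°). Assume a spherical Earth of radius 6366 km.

Meridional parts: M(φ₁)=+1.0622, M(φ₂)=+0.8348 → ΔM = -0.2274;  Δλ = +0.4259 rad
tan C = Δλ / ΔM = -1.8723 → C = 118.11°

118.1°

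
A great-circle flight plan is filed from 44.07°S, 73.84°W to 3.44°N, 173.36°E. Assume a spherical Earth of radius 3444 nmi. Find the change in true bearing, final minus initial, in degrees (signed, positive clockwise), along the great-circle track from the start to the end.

Initial bearing θ₁ = atan2(sin Δλ cos φ₂, cos φ₁ sin φ₂ − sin φ₁ cos φ₂ cos Δλ) = 256.21°
Final bearing θ₂ = (initial bearing from the destination back to the start) + 180° = 315.65°
Δθ = θ₂ − θ₁ = +59.4°

+59.4°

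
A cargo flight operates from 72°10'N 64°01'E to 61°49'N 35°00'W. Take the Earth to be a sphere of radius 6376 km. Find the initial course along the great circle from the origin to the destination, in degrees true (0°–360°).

306.1°

θ = atan2( sin Δλ·cos φ₂ ,  cos φ₁ sin φ₂ − sin φ₁ cos φ₂ cos Δλ )
  = atan2(-0.4665, +0.3404) = 306.12°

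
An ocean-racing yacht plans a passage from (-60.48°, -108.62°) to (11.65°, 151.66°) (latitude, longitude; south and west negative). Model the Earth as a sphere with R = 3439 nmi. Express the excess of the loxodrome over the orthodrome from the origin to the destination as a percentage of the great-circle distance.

3.8%

Great circle: σ = 1.8309 rad → d_gc = Rσ = 6296.5 nmi
Rhumb: Δφ = +1.2589, Δλ = -1.7404, Δψ = +1.5386, q = Δφ/Δψ = 0.8182 → d_rh = R√(Δφ²+q²Δλ²) = 6536.7 nmi
Excess = (6536.7 − 6296.5) / 6296.5 = 240.2 / 6296.5 = 3.81% ≈ 3.8%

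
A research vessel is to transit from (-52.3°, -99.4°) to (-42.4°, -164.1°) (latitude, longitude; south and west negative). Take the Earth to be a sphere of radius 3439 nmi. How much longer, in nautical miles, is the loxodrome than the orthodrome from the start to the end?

81 nmi

Great circle: cos σ = sin φ₁ sin φ₂ + cos φ₁ cos φ₂ cos Δλ,  σ = 0.7576 rad → d_gc = 2605.3 nmi
Rhumb line: Δψ = +0.2561, q = Δφ/Δψ = 0.6747, d_rh = R√(Δφ²+q²Δλ²) = 2686.6 nmi
Excess = 2686.6 − 2605.3 = 81.3 ≈ 81 nmi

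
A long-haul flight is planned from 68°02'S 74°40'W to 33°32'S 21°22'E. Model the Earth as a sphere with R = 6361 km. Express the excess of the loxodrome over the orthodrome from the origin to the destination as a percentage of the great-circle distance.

Great circle: σ = 1.0707 rad → d_gc = Rσ = 6810.5 km
Rhumb: Δφ = +0.6021, Δλ = +1.6761, Δψ = +1.0176, q = Δφ/Δψ = 0.5917 → d_rh = R√(Δφ²+q²Δλ²) = 7380.3 km
Excess = (7380.3 − 6810.5) / 6810.5 = 569.8 / 6810.5 = 8.37% ≈ 8.4%

8.4%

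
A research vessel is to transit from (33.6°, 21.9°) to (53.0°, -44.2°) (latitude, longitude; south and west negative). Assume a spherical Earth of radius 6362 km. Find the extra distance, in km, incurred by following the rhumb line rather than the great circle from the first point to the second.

Great circle: cos σ = sin φ₁ sin φ₂ + cos φ₁ cos φ₂ cos Δλ,  σ = 0.8697 rad → d_gc = 5533.2 km
Rhumb line: Δψ = +0.4716, q = Δφ/Δψ = 0.7180, d_rh = R√(Δφ²+q²Δλ²) = 5693.1 km
Excess = 5693.1 − 5533.2 = 159.9 ≈ 160 km

160 km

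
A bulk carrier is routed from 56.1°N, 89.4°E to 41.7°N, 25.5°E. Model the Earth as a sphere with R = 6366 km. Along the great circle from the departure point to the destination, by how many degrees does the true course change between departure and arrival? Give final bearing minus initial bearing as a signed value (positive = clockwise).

Initial bearing θ₁ = atan2(sin Δλ cos φ₂, cos φ₁ sin φ₂ − sin φ₁ cos φ₂ cos Δλ) = 278.35°
Final bearing θ₂ = (initial bearing from the destination back to the start) + 180° = 227.65°
Δθ = θ₂ − θ₁ = -50.7°

-50.7°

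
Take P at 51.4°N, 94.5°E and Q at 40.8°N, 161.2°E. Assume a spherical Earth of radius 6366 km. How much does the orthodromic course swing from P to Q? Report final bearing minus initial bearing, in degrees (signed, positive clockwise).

At departure: θ₁ = atan2(sin Δλ cos φ₂, cos φ₁ sin φ₂ − sin φ₁ cos φ₂ cos Δλ) = 75.98°
At arrival: θ₂ = atan2(sin Δλ cos φ₁, −cos φ₂ sin φ₁ + sin φ₂ cos φ₁ cos Δλ) = 126.91°
Δθ = θ₂ − θ₁ = +50.9°

+50.9°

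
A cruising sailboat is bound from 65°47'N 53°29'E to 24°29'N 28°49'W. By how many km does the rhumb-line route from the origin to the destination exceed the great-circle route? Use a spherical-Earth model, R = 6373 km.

371 km

Great circle: cos σ = sin φ₁ sin φ₂ + cos φ₁ cos φ₂ cos Δλ,  σ = 1.1285 rad → d_gc = 7192.2 km
Rhumb line: Δψ = -1.0983, q = Δφ/Δψ = 0.6563, d_rh = R√(Δφ²+q²Δλ²) = 7562.8 km
Excess = 7562.8 − 7192.2 = 370.6 ≈ 371 km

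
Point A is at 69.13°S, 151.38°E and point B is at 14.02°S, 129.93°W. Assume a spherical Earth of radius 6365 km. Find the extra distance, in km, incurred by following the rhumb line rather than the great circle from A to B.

Great circle: cos σ = sin φ₁ sin φ₂ + cos φ₁ cos φ₂ cos Δλ,  σ = 1.2722 rad → d_gc = 8097.7 km
Rhumb line: Δψ = +1.4447, q = Δφ/Δψ = 0.6658, d_rh = R√(Δφ²+q²Δλ²) = 8447.0 km
Excess = 8447.0 − 8097.7 = 349.3 ≈ 349 km

349 km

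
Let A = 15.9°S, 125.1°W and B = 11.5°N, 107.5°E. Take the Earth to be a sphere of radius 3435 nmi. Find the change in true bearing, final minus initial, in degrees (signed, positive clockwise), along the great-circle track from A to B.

+9.1°

Initial bearing θ₁ = atan2(sin Δλ cos φ₂, cos φ₁ sin φ₂ − sin φ₁ cos φ₂ cos Δλ) = 272.11°
Final bearing θ₂ = (initial bearing from the destination back to the start) + 180° = 281.25°
Δθ = θ₂ − θ₁ = +9.1°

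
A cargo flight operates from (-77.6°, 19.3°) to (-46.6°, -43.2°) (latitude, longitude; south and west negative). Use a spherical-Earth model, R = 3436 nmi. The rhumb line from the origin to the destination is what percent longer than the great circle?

4.0%

Great circle: σ = 0.6797 rad → d_gc = Rσ = 2335.5 nmi
Rhumb: Δφ = +0.5411, Δλ = -1.0908, Δψ = +1.2983, q = Δφ/Δψ = 0.4167 → d_rh = R√(Δφ²+q²Δλ²) = 2428.1 nmi
Excess = (2428.1 − 2335.5) / 2335.5 = 92.6 / 2335.5 = 3.96% ≈ 4.0%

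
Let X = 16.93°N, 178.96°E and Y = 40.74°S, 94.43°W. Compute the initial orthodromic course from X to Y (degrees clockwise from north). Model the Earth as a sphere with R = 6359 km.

θ = atan2( sin Δλ·cos φ₂ ,  cos φ₁ sin φ₂ − sin φ₁ cos φ₂ cos Δλ )
  = atan2(+0.7564, -0.6374) = 130.12°

130.1°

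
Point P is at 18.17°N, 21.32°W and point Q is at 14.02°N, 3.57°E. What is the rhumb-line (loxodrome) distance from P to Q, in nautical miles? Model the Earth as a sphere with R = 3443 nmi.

Rhumb course C = atan2(Δλ, Δψ) with Δψ = ln[tan(π/4+φ₂/2)/tan(π/4+φ₁/2)] = -0.0754, Δλ = +0.4344 → C = 99.85°
d = R·|Δφ| / |cos C| = 3443·0.07243 / 0.17102 = 1458 nmi

1458 nmi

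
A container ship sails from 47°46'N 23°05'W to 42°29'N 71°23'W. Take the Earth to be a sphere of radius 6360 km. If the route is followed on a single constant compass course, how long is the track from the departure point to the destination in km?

3824 km

Rhumb course C = atan2(Δλ, Δψ) with Δψ = ln[tan(π/4+φ₂/2)/tan(π/4+φ₁/2)] = -0.1308, Δλ = -0.8430 → C = 261.18°
d = R·|Δφ| / |cos C| = 6360·0.09221 / 0.15336 = 3824 km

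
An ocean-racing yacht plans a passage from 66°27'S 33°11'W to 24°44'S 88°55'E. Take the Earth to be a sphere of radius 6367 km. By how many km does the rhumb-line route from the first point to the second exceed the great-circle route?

1169 km

Great circle: cos σ = sin φ₁ sin φ₂ + cos φ₁ cos φ₂ cos Δλ,  σ = 1.3789 rad → d_gc = 8779.6 km
Rhumb line: Δψ = +1.1223, q = Δφ/Δψ = 0.6488, d_rh = R√(Δφ²+q²Δλ²) = 9948.7 km
Excess = 9948.7 − 8779.6 = 1169.1 ≈ 1169 km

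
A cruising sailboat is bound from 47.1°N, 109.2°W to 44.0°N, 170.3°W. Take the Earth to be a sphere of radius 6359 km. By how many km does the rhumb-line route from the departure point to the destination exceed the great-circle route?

Great circle: cos σ = sin φ₁ sin φ₂ + cos φ₁ cos φ₂ cos Δλ,  σ = 0.7295 rad → d_gc = 4638.8 km
Rhumb line: Δψ = -0.0773, q = Δφ/Δψ = 0.7000, d_rh = R√(Δφ²+q²Δλ²) = 4759.5 km
Excess = 4759.5 − 4638.8 = 120.7 ≈ 121 km

121 km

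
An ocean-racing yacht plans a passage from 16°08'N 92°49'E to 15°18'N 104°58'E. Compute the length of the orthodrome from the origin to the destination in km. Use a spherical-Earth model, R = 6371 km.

cos σ = sin φ₁ sin φ₂ + cos φ₁ cos φ₂ cos Δλ
      = sin(16.13°)sin(15.30°) + cos(16.13°)cos(15.30°)cos(12.15°) = 0.9791
σ = 11.724° → d = Rσ = 6371·0.20462 = 1304 km

1304 km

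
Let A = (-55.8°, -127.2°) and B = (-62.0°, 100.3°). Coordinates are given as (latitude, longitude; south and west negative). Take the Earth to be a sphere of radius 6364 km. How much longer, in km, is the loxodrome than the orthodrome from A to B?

1334 km

Great circle: cos σ = sin φ₁ sin φ₂ + cos φ₁ cos φ₂ cos Δλ,  σ = 0.9860 rad → d_gc = 6275.2 km
Rhumb line: Δψ = -0.2102, q = Δφ/Δψ = 0.5149, d_rh = R√(Δφ²+q²Δλ²) = 7609.0 km
Excess = 7609.0 − 6275.2 = 1333.8 ≈ 1334 km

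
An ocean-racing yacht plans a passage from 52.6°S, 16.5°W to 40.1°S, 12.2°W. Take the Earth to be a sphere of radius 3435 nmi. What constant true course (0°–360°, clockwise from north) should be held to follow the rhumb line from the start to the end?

Δψ = ln[tan(π/4+φ₂/2)/tan(π/4+φ₁/2)] = +0.3181
Δλ = +0.0750 rad (taken the short way round)
course = atan2(Δλ, Δψ) = 13.28°

13.3°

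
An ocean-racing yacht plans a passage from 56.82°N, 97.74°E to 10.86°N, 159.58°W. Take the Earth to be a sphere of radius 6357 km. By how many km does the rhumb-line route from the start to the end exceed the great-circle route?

Great circle: cos σ = sin φ₁ sin φ₂ + cos φ₁ cos φ₂ cos Δλ,  σ = 1.5311 rad → d_gc = 9733.0 km
Rhumb line: Δψ = -1.0202, q = Δφ/Δψ = 0.7862, d_rh = R√(Δφ²+q²Δλ²) = 10307.0 km
Excess = 10307.0 − 9733.0 = 574.0 ≈ 574 km

574 km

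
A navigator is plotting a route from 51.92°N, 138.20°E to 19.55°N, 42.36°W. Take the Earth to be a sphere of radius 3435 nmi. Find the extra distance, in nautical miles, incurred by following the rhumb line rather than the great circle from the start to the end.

Great circle: cos σ = sin φ₁ sin φ₂ + cos φ₁ cos φ₂ cos Δλ,  σ = 1.8942 rad → d_gc = 6506.5 nmi
Rhumb line: Δψ = -0.7159, q = Δφ/Δψ = 0.7892, d_rh = R√(Δφ²+q²Δλ²) = 8709.1 nmi
Excess = 8709.1 − 6506.5 = 2202.6 ≈ 2203 nmi

2203 nmi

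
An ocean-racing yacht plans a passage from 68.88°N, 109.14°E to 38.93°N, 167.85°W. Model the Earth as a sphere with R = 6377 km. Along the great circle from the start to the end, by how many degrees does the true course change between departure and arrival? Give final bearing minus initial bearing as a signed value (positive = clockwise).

At departure: θ₁ = atan2(sin Δλ cos φ₂, cos φ₁ sin φ₂ − sin φ₁ cos φ₂ cos Δλ) = 79.86°
At arrival: θ₂ = atan2(sin Δλ cos φ₁, −cos φ₂ sin φ₁ + sin φ₂ cos φ₁ cos Δλ) = 152.87°
Δθ = θ₂ − θ₁ = +73.0°

+73.0°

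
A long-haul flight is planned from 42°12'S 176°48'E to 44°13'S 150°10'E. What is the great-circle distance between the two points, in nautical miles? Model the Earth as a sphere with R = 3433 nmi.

1164 nmi

cos σ = sin φ₁ sin φ₂ + cos φ₁ cos φ₂ cos Δλ
      = sin(-42.20°)sin(-44.22°) + cos(-42.20°)cos(-44.22°)cos(-26.63°) = 0.9430
σ = 19.431° → d = Rσ = 3433·0.33913 = 1164 nmi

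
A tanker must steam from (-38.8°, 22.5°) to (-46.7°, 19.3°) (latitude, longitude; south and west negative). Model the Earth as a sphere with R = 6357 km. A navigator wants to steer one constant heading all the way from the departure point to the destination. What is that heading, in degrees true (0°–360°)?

196.5°

Δψ = ln[tan(π/4+φ₂/2)/tan(π/4+φ₁/2)] = -0.1882
Δλ = -0.0559 rad (taken the short way round)
course = atan2(Δλ, Δψ) = 196.53°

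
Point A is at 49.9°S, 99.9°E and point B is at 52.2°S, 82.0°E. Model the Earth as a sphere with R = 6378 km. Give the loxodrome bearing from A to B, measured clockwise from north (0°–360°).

258.4°

Meridional parts: M(φ₁)=-1.0080, M(φ₂)=-1.0718 → ΔM = -0.0639;  Δλ = -0.3124 rad
tan C = Δλ / ΔM = +4.8911 → C = 258.45°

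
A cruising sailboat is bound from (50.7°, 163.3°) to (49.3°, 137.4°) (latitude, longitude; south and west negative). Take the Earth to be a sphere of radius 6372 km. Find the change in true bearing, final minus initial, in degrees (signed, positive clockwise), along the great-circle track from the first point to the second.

-20.0°

Initial bearing θ₁ = atan2(sin Δλ cos φ₂, cos φ₁ sin φ₂ − sin φ₁ cos φ₂ cos Δλ) = 275.27°
Final bearing θ₂ = (initial bearing from the destination back to the start) + 180° = 255.28°
Δθ = θ₂ − θ₁ = -20.0°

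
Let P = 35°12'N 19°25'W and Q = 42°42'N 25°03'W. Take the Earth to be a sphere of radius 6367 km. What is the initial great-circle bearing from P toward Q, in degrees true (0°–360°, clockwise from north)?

331.4°

θ = atan2( sin Δλ·cos φ₂ ,  cos φ₁ sin φ₂ − sin φ₁ cos φ₂ cos Δλ )
  = atan2(-0.0721, +0.1326) = 331.45°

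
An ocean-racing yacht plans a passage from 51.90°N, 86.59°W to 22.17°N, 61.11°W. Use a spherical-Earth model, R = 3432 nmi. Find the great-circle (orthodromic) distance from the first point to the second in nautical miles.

2134 nmi

cos σ = sin φ₁ sin φ₂ + cos φ₁ cos φ₂ cos Δλ
      = sin(51.90°)sin(22.17°) + cos(51.90°)cos(22.17°)cos(25.48°) = 0.8128
σ = 35.630° → d = Rσ = 3432·0.62187 = 2134 nmi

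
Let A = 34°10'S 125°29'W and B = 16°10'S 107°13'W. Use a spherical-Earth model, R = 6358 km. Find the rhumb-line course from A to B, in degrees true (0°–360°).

Δψ = ln[tan(π/4+φ₂/2)/tan(π/4+φ₁/2)] = +0.3492
Δλ = +0.3188 rad (taken the short way round)
course = atan2(Δλ, Δψ) = 42.40°

42.4°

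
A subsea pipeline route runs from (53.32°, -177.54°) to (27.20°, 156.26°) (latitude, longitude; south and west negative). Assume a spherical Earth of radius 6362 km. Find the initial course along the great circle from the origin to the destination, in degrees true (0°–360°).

θ = atan2( sin Δλ·cos φ₂ ,  cos φ₁ sin φ₂ − sin φ₁ cos φ₂ cos Δλ )
  = atan2(-0.3927, -0.3670) = 226.94°

226.9°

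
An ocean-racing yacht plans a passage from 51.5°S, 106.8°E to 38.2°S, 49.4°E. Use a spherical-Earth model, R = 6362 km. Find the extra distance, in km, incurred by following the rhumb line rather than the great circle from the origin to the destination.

Great circle: cos σ = sin φ₁ sin φ₂ + cos φ₁ cos φ₂ cos Δλ,  σ = 0.7264 rad → d_gc = 4621.6 km
Rhumb line: Δψ = +0.3296, q = Δφ/Δψ = 0.7042, d_rh = R√(Δφ²+q²Δλ²) = 4724.9 km
Excess = 4724.9 − 4621.6 = 103.3 ≈ 103 km

103 km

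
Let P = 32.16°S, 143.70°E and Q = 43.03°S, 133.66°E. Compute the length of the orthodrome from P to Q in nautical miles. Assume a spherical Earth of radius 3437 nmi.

807 nmi

Haversine: a = sin²(Δφ/2)+cos φ₁ cos φ₂ sin²(Δλ/2) = 0.01371;  σ = 2·atan2(√a,√(1−a))
σ = 13.448° → d = Rσ = 3437·0.23471 = 807 nmi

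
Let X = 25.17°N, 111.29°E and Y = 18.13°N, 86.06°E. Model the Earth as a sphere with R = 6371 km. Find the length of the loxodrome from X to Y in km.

2720 km

Rhumb course C = atan2(Δλ, Δψ) with Δψ = ln[tan(π/4+φ₂/2)/tan(π/4+φ₁/2)] = -0.1323, Δλ = -0.4403 → C = 253.28°
d = R·|Δφ| / |cos C| = 6371·0.12287 / 0.28775 = 2720 km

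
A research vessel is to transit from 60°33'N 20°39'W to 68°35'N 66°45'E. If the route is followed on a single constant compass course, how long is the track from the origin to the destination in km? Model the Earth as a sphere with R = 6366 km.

4232 km

Δψ = ln[tan(π/4+φ₂/2)/tan(π/4+φ₁/2)] = +0.3291;  Δφ = +0.1402 rad,  Δλ = +1.5254 rad
q = Δφ/Δψ = 0.4260
d = R·√(Δφ² + q²Δλ²) = 6366·0.66474 = 4232 km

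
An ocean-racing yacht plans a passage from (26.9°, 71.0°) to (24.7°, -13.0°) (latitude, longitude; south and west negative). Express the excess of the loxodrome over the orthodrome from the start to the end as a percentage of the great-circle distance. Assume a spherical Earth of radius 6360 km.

2.1%

Great circle: σ = 1.2935 rad → d_gc = Rσ = 8226.7 km
Rhumb: Δφ = -0.0384, Δλ = -1.4661, Δψ = -0.0427, q = Δφ/Δψ = 0.9002 → d_rh = R√(Δφ²+q²Δλ²) = 8397.6 km
Excess = (8397.6 − 8226.7) / 8226.7 = 170.9 / 8226.7 = 2.08% ≈ 2.1%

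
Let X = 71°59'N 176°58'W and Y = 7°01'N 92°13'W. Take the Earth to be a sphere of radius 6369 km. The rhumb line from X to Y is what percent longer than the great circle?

Great circle: σ = 1.4260 rad → d_gc = Rσ = 9082.4 km
Rhumb: Δφ = -1.1339, Δλ = +1.4792, Δψ = -1.7190, q = Δφ/Δψ = 0.6596 → d_rh = R√(Δφ²+q²Δλ²) = 9527.2 km
Excess = (9527.2 − 9082.4) / 9082.4 = 444.8 / 9082.4 = 4.90% ≈ 4.9%

4.9%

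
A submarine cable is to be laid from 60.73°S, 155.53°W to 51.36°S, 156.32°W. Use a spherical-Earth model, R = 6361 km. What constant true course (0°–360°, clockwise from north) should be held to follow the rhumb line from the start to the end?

357.3°

Meridional parts: M(φ₁)=-1.3427, M(φ₂)=-1.0481 → ΔM = +0.2946;  Δλ = -0.0138 rad
tan C = Δλ / ΔM = -0.0468 → C = 357.32°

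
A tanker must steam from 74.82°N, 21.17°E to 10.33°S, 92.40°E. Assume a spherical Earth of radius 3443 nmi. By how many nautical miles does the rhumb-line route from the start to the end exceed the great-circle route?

Great circle: cos σ = sin φ₁ sin φ₂ + cos φ₁ cos φ₂ cos Δλ,  σ = 1.6611 rad → d_gc = 5719.1 nmi
Rhumb line: Δψ = -2.1968, q = Δφ/Δψ = 0.6765, d_rh = R√(Δφ²+q²Δλ²) = 5879.3 nmi
Excess = 5879.3 − 5719.1 = 160.2 ≈ 160 nmi

160 nmi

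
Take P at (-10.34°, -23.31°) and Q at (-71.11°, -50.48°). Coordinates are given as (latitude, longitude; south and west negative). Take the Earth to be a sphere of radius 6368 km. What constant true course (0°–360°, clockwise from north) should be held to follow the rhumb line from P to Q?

Meridional parts: M(φ₁)=-0.1815, M(φ₂)=-1.7936 → ΔM = -1.6122;  Δλ = -0.4742 rad
tan C = Δλ / ΔM = +0.2941 → C = 196.39°

196.4°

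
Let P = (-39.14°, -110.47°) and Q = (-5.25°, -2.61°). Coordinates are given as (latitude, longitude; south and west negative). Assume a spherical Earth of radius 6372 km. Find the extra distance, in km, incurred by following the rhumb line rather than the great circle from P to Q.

Great circle: cos σ = sin φ₁ sin φ₂ + cos φ₁ cos φ₂ cos Δλ,  σ = 1.7509 rad → d_gc = 11156.6 km
Rhumb line: Δψ = +0.6517, q = Δφ/Δψ = 0.9076, d_rh = R√(Δφ²+q²Δλ²) = 11521.4 km
Excess = 11521.4 − 11156.6 = 364.8 ≈ 365 km

365 km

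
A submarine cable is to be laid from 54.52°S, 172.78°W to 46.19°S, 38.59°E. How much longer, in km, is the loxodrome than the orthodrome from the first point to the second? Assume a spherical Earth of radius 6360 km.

2112 km

Great circle: cos σ = sin φ₁ sin φ₂ + cos φ₁ cos φ₂ cos Δλ,  σ = 1.3237 rad → d_gc = 8418.8 km
Rhumb line: Δψ = +0.2287, q = Δφ/Δψ = 0.6358, d_rh = R√(Δφ²+q²Δλ²) = 10530.7 km
Excess = 10530.7 − 8418.8 = 2111.9 ≈ 2112 km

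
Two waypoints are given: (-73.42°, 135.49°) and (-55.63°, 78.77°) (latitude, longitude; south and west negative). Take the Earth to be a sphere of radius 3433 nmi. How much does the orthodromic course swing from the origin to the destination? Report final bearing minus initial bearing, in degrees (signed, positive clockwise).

Initial bearing θ₁ = atan2(sin Δλ cos φ₂, cos φ₁ sin φ₂ − sin φ₁ cos φ₂ cos Δλ) = 277.41°
Final bearing θ₂ = (initial bearing from the destination back to the start) + 180° = 329.92°
Δθ = θ₂ − θ₁ = +52.5°

+52.5°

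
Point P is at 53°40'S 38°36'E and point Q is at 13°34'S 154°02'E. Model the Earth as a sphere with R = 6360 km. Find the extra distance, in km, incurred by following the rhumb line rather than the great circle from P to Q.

809 km

Great circle: cos σ = sin φ₁ sin φ₂ + cos φ₁ cos φ₂ cos Δλ,  σ = 1.6292 rad → d_gc = 10361.8 km
Rhumb line: Δψ = +0.8753, q = Δφ/Δψ = 0.7996, d_rh = R√(Δφ²+q²Δλ²) = 11170.7 km
Excess = 11170.7 − 10361.8 = 808.9 ≈ 809 km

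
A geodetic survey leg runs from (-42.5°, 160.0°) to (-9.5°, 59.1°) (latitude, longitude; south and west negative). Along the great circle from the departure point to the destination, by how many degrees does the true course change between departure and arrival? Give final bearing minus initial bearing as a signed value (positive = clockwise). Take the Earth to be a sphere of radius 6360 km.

+57.9°

Initial bearing θ₁ = atan2(sin Δλ cos φ₂, cos φ₁ sin φ₂ − sin φ₁ cos φ₂ cos Δλ) = 255.65°
Final bearing θ₂ = (initial bearing from the destination back to the start) + 180° = 313.60°
Δθ = θ₂ − θ₁ = +57.9°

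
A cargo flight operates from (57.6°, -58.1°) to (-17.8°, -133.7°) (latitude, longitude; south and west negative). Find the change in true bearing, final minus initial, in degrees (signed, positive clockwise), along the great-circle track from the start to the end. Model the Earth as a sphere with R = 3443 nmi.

-36.9°

At departure: θ₁ = atan2(sin Δλ cos φ₂, cos φ₁ sin φ₂ − sin φ₁ cos φ₂ cos Δλ) = 248.48°
At arrival: θ₂ = atan2(sin Δλ cos φ₁, −cos φ₂ sin φ₁ + sin φ₂ cos φ₁ cos Δλ) = 211.57°
Δθ = θ₂ − θ₁ = -36.9°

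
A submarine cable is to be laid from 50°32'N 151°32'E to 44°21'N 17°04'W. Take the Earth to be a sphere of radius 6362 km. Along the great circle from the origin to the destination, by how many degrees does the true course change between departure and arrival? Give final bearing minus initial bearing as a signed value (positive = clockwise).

-164.6°

Initial bearing θ₁ = atan2(sin Δλ cos φ₂, cos φ₁ sin φ₂ − sin φ₁ cos φ₂ cos Δλ) = 351.84°
Final bearing θ₂ = (initial bearing from the destination back to the start) + 180° = 187.25°
Δθ = θ₂ − θ₁ = -164.6°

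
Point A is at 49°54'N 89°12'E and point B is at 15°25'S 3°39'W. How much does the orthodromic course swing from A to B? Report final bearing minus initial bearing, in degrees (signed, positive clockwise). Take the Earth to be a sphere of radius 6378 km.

-40.6°

At departure: θ₁ = atan2(sin Δλ cos φ₂, cos φ₁ sin φ₂ − sin φ₁ cos φ₂ cos Δλ) = 262.04°
At arrival: θ₂ = atan2(sin Δλ cos φ₁, −cos φ₂ sin φ₁ + sin φ₂ cos φ₁ cos Δλ) = 221.43°
Δθ = θ₂ − θ₁ = -40.6°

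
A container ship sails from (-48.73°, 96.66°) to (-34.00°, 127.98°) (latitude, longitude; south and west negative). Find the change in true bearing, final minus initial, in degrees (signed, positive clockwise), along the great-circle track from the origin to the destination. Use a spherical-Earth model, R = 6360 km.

At departure: θ₁ = atan2(sin Δλ cos φ₂, cos φ₁ sin φ₂ − sin φ₁ cos φ₂ cos Δλ) = 69.23°
At arrival: θ₂ = atan2(sin Δλ cos φ₁, −cos φ₂ sin φ₁ + sin φ₂ cos φ₁ cos Δλ) = 48.07°
Δθ = θ₂ − θ₁ = -21.2°

-21.2°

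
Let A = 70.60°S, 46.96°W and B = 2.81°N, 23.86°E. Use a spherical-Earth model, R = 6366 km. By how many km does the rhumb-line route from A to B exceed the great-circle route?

267 km

Great circle: cos σ = sin φ₁ sin φ₂ + cos φ₁ cos φ₂ cos Δλ,  σ = 1.5080 rad → d_gc = 9599.9 km
Rhumb line: Δψ = +1.8155, q = Δφ/Δψ = 0.7057, d_rh = R√(Δφ²+q²Δλ²) = 9867.2 km
Excess = 9867.2 − 9599.9 = 267.3 ≈ 267 km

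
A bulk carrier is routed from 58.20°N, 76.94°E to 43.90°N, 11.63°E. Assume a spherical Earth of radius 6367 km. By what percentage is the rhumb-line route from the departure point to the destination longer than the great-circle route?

3.5%

Great circle: σ = 0.7259 rad → d_gc = Rσ = 4621.6 km
Rhumb: Δφ = -0.2496, Δλ = -1.1399, Δψ = -0.4013, q = Δφ/Δψ = 0.6220 → d_rh = R√(Δφ²+q²Δλ²) = 4785.4 km
Excess = (4785.4 − 4621.6) / 4621.6 = 163.8 / 4621.6 = 3.54% ≈ 3.5%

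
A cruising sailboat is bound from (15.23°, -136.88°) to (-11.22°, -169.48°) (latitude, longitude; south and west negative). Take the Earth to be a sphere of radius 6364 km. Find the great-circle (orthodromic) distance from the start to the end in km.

4636 km

Haversine: a = sin²(Δφ/2)+cos φ₁ cos φ₂ sin²(Δλ/2) = 0.12689;  σ = 2·atan2(√a,√(1−a))
σ = 41.736° → d = Rσ = 6364·0.72844 = 4636 km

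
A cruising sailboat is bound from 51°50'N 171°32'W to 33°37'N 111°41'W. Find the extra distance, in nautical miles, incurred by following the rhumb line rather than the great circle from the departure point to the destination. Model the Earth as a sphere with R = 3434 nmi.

63 nmi

Great circle: cos σ = sin φ₁ sin φ₂ + cos φ₁ cos φ₂ cos Δλ,  σ = 0.8041 rad → d_gc = 2761.4 nmi
Rhumb line: Δψ = -0.4378, q = Δφ/Δψ = 0.7262, d_rh = R√(Δφ²+q²Δλ²) = 2824.4 nmi
Excess = 2824.4 − 2761.4 = 63.0 ≈ 63 nmi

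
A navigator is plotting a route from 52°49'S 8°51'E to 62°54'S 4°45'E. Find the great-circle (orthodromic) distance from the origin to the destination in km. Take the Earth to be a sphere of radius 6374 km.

1147 km

Haversine: a = sin²(Δφ/2)+cos φ₁ cos φ₂ sin²(Δλ/2) = 0.00808;  σ = 2·atan2(√a,√(1−a))
σ = 10.311° → d = Rσ = 6374·0.17997 = 1147 km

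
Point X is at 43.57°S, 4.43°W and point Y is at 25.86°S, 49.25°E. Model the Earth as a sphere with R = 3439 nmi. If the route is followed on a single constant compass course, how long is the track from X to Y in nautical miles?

2835 nmi

Δψ = ln[tan(π/4+φ₂/2)/tan(π/4+φ₁/2)] = +0.3790;  Δφ = +0.3091 rad,  Δλ = +0.9369 rad
q = Δφ/Δψ = 0.8155
d = R·√(Δφ² + q²Δλ²) = 3439·0.82422 = 2835 nmi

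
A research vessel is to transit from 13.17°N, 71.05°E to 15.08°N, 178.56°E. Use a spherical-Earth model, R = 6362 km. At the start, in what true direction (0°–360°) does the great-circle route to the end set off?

70.9°

θ = atan2( sin Δλ·cos φ₂ ,  cos φ₁ sin φ₂ − sin φ₁ cos φ₂ cos Δλ )
  = atan2(+0.9208, +0.3195) = 70.86°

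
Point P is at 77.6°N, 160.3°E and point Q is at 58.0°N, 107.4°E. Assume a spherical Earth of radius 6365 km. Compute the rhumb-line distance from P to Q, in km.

Δψ = ln[tan(π/4+φ₂/2)/tan(π/4+φ₁/2)] = -0.9706;  Δφ = -0.3421 rad,  Δλ = -0.9233 rad
q = Δφ/Δψ = 0.3524
d = R·√(Δφ² + q²Δλ²) = 6365·0.47213 = 3005 km

3005 km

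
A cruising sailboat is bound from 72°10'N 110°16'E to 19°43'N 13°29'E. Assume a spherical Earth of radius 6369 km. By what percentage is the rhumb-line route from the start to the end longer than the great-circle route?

Great circle: σ = 1.2796 rad → d_gc = Rσ = 8149.7 km
Rhumb: Δφ = -0.9154, Δλ = -1.6892, Δψ = -1.5011, q = Δφ/Δψ = 0.6099 → d_rh = R√(Δφ²+q²Δλ²) = 8777.3 km
Excess = (8777.3 − 8149.7) / 8149.7 = 627.6 / 8149.7 = 7.70% ≈ 7.7%

7.7%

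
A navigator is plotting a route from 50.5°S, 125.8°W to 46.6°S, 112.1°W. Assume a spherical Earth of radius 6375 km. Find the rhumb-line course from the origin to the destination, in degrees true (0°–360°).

Meridional parts: M(φ₁)=-1.0243, M(φ₂)=-0.9214 → ΔM = +0.1029;  Δλ = +0.2391 rad
tan C = Δλ / ΔM = +2.3238 → C = 66.72°

66.7°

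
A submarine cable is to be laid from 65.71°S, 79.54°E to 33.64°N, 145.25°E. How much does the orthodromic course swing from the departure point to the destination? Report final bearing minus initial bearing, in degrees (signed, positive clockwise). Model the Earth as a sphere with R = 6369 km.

-30.8°

At departure: θ₁ = atan2(sin Δλ cos φ₂, cos φ₁ sin φ₂ − sin φ₁ cos φ₂ cos Δλ) = 54.56°
At arrival: θ₂ = atan2(sin Δλ cos φ₁, −cos φ₂ sin φ₁ + sin φ₂ cos φ₁ cos Δλ) = 23.74°
Δθ = θ₂ − θ₁ = -30.8°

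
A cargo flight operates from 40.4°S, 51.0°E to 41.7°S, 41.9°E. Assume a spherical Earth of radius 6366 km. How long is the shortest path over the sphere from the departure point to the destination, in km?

776 km

Haversine: a = sin²(Δφ/2)+cos φ₁ cos φ₂ sin²(Δλ/2) = 0.00371;  σ = 2·atan2(√a,√(1−a))
σ = 6.981° → d = Rσ = 6366·0.12184 = 776 km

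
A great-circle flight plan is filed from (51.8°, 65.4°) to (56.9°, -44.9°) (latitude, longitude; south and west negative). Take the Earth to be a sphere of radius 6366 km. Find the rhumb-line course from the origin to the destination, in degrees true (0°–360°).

Meridional parts: M(φ₁)=+1.0605, M(φ₂)=+1.2135 → ΔM = +0.1530;  Δλ = -1.9251 rad
tan C = Δλ / ΔM = -12.5848 → C = 274.54°

274.5°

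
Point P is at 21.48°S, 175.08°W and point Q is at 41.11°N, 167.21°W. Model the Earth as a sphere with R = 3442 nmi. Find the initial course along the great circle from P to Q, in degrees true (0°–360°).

θ = atan2( sin Δλ·cos φ₂ ,  cos φ₁ sin φ₂ − sin φ₁ cos φ₂ cos Δλ )
  = atan2(+0.1032, +0.8851) = 6.65°

6.6°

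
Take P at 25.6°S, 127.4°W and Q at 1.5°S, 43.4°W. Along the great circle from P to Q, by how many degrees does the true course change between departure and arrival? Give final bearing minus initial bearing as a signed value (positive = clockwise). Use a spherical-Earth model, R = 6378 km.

Initial bearing θ₁ = atan2(sin Δλ cos φ₂, cos φ₁ sin φ₂ − sin φ₁ cos φ₂ cos Δλ) = 88.76°
Final bearing θ₂ = (initial bearing from the destination back to the start) + 180° = 64.41°
Δθ = θ₂ − θ₁ = -24.3°

-24.3°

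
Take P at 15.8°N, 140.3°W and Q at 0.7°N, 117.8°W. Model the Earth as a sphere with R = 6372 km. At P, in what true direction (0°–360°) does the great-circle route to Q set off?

122.1°

θ = atan2( sin Δλ·cos φ₂ ,  cos φ₁ sin φ₂ − sin φ₁ cos φ₂ cos Δλ )
  = atan2(+0.3827, -0.2398) = 122.07°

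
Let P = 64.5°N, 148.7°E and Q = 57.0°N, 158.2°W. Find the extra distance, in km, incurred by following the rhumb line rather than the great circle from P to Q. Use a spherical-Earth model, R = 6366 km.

82 km

Great circle: cos σ = sin φ₁ sin φ₂ + cos φ₁ cos φ₂ cos Δλ,  σ = 0.4562 rad → d_gc = 2903.9 km
Rhumb line: Δψ = -0.2693, q = Δφ/Δψ = 0.4860, d_rh = R√(Δφ²+q²Δλ²) = 2986.1 km
Excess = 2986.1 − 2903.9 = 82.2 ≈ 82 km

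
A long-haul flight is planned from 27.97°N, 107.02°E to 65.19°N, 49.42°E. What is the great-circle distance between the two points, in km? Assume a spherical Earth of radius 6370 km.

5711 km

Haversine: a = sin²(Δφ/2)+cos φ₁ cos φ₂ sin²(Δλ/2) = 0.18785;  σ = 2·atan2(√a,√(1−a))
σ = 51.369° → d = Rσ = 6370·0.89656 = 5711 km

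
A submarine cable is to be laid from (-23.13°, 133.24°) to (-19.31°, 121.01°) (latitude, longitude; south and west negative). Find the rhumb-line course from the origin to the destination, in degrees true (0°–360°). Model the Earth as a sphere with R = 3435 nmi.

Δψ = ln[tan(π/4+φ₂/2)/tan(π/4+φ₁/2)] = +0.0715
Δλ = -0.2135 rad (taken the short way round)
course = atan2(Δλ, Δψ) = 288.53°

288.5°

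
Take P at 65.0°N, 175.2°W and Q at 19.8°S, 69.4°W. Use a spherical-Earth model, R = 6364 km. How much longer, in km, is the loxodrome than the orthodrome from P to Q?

Great circle: cos σ = sin φ₁ sin φ₂ + cos φ₁ cos φ₂ cos Δλ,  σ = 1.9990 rad → d_gc = 12721.9 km
Rhumb line: Δψ = -1.8591, q = Δφ/Δψ = 0.7961, d_rh = R√(Δφ²+q²Δλ²) = 13275.5 km
Excess = 13275.5 − 12721.9 = 553.6 ≈ 554 km

554 km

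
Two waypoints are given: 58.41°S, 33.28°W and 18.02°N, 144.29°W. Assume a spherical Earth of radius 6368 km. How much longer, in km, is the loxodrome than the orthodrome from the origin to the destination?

509 km

Great circle: cos σ = sin φ₁ sin φ₂ + cos φ₁ cos φ₂ cos Δλ,  σ = 2.0287 rad → d_gc = 12919.0 km
Rhumb line: Δψ = +1.5826, q = Δφ/Δψ = 0.8429, d_rh = R√(Δφ²+q²Δλ²) = 13428.1 km
Excess = 13428.1 − 12919.0 = 509.1 ≈ 509 km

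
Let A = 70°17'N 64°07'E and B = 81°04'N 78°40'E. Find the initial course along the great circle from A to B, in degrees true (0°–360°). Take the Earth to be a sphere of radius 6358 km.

θ = atan2( sin Δλ·cos φ₂ ,  cos φ₁ sin φ₂ − sin φ₁ cos φ₂ cos Δλ )
  = atan2(+0.0390, +0.1918) = 11.50°

11.5°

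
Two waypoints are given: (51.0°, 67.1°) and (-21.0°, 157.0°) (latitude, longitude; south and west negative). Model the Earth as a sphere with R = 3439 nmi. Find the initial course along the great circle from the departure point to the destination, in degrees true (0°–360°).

N = sin Δλ·cos φ₂ = +0.9336;  D = cos φ₁ sin φ₂ − sin φ₁ cos φ₂ cos Δλ = -0.2268
initial course = atan2(N, D) = 103.65°

103.7°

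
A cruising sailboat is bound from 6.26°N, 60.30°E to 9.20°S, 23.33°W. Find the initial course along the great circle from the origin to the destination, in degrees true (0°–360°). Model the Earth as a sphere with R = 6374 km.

N = sin Δλ·cos φ₂ = -0.9810;  D = cos φ₁ sin φ₂ − sin φ₁ cos φ₂ cos Δλ = -0.1709
initial course = atan2(N, D) = 260.12°

260.1°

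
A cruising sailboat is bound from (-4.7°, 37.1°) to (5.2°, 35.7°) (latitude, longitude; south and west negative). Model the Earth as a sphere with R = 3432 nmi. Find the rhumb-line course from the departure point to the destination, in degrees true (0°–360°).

352.0°

Meridional parts: M(φ₁)=-0.0821, M(φ₂)=+0.0909 → ΔM = +0.1730;  Δλ = -0.0244 rad
tan C = Δλ / ΔM = -0.1412 → C = 351.96°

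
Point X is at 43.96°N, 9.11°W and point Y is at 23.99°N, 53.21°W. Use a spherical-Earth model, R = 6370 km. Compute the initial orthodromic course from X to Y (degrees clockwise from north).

N = sin Δλ·cos φ₂ = -0.6358;  D = cos φ₁ sin φ₂ − sin φ₁ cos φ₂ cos Δλ = -0.1628
initial course = atan2(N, D) = 255.64°

255.6°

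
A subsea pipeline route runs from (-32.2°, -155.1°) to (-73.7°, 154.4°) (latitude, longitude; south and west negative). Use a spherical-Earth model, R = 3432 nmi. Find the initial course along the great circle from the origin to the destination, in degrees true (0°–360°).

θ = atan2( sin Δλ·cos φ₂ ,  cos φ₁ sin φ₂ − sin φ₁ cos φ₂ cos Δλ )
  = atan2(-0.2166, -0.7170) = 196.81°

196.8°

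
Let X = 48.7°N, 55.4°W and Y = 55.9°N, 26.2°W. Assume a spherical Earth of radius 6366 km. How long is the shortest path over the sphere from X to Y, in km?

2119 km

cos σ = sin φ₁ sin φ₂ + cos φ₁ cos φ₂ cos Δλ
      = sin(48.70°)sin(55.90°) + cos(48.70°)cos(55.90°)cos(29.20°) = 0.9451
σ = 19.075° → d = Rσ = 6366·0.33292 = 2119 km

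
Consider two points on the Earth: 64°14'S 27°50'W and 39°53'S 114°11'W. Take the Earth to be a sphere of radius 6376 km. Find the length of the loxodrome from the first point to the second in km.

6322 km

Δψ = ln[tan(π/4+φ₂/2)/tan(π/4+φ₁/2)] = +0.7150;  Δφ = +0.4250 rad,  Δλ = -1.5071 rad
q = Δφ/Δψ = 0.5944
d = R·√(Δφ² + q²Δλ²) = 6376·0.99152 = 6322 km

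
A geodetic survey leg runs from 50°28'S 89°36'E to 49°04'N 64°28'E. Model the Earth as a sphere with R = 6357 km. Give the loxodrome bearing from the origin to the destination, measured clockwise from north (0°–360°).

Δψ = ln[tan(π/4+φ₂/2)/tan(π/4+φ₁/2)] = +2.0090
Δλ = -0.4387 rad (taken the short way round)
course = atan2(Δλ, Δψ) = 347.68°

347.7°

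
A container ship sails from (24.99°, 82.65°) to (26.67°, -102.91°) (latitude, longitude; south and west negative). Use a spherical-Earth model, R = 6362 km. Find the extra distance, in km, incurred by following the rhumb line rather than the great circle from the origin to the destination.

Great circle: cos σ = sin φ₁ sin φ₂ + cos φ₁ cos φ₂ cos Δλ,  σ = 2.2351 rad → d_gc = 14219.7 km
Rhumb line: Δψ = +0.0326, q = Δφ/Δψ = 0.9000, d_rh = R√(Δφ²+q²Δλ²) = 17434.3 km
Excess = 17434.3 − 14219.7 = 3214.6 ≈ 3215 km

3215 km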